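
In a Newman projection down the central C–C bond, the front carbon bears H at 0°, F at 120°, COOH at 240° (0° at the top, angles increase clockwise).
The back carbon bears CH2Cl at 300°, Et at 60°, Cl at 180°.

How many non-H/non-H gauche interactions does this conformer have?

4

Non-H gauche pairs: F(120°)/Et(60°); F(120°)/Cl(180°); COOH(240°)/CH2Cl(300°); COOH(240°)/Cl(180°) — 4 interactions.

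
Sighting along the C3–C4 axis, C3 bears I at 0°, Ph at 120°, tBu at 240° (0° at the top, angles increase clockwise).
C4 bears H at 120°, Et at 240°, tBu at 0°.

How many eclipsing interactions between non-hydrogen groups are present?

Non-H eclipsing pairs: I(0°)/tBu(0°); tBu(240°)/Et(240°) — 2 interactions.

2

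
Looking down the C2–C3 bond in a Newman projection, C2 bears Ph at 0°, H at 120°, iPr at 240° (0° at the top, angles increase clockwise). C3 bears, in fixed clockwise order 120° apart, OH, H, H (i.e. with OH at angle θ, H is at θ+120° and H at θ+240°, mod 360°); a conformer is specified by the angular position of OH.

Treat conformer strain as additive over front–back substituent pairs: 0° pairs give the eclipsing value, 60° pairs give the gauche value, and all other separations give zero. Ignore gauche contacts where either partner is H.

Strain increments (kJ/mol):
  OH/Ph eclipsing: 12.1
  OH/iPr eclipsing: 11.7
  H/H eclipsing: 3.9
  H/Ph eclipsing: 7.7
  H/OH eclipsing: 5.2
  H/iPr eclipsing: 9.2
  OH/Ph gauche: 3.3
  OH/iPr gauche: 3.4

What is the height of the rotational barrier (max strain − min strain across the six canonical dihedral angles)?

OH at 0° (eclipsed): Ph(0°)/OH(0°) eclipsed 12.1; H(120°)/H(120°) eclipsed 3.9; iPr(240°)/H(240°) eclipsed 9.2 → 25.2 kJ/mol.
OH at 60° (staggered): Ph(0°)/OH(60°) gauche 3.3 → 3.3 kJ/mol.
OH at 120° (eclipsed): Ph(0°)/H(0°) eclipsed 7.7; H(120°)/OH(120°) eclipsed 5.2; iPr(240°)/H(240°) eclipsed 9.2 → 22.1 kJ/mol.
OH at 180° (staggered): iPr(240°)/OH(180°) gauche 3.4 → 3.4 kJ/mol.
OH at 240° (eclipsed): Ph(0°)/H(0°) eclipsed 7.7; H(120°)/H(120°) eclipsed 3.9; iPr(240°)/OH(240°) eclipsed 11.7 → 23.3 kJ/mol.
OH at 300° (staggered): Ph(0°)/OH(300°) gauche 3.3; iPr(240°)/OH(300°) gauche 3.4 → 6.7 kJ/mol.
Max at 0° (25.2 kJ/mol), min at 60° (3.3 kJ/mol); barrier = 21.9 kJ/mol.

21.9 kJ/mol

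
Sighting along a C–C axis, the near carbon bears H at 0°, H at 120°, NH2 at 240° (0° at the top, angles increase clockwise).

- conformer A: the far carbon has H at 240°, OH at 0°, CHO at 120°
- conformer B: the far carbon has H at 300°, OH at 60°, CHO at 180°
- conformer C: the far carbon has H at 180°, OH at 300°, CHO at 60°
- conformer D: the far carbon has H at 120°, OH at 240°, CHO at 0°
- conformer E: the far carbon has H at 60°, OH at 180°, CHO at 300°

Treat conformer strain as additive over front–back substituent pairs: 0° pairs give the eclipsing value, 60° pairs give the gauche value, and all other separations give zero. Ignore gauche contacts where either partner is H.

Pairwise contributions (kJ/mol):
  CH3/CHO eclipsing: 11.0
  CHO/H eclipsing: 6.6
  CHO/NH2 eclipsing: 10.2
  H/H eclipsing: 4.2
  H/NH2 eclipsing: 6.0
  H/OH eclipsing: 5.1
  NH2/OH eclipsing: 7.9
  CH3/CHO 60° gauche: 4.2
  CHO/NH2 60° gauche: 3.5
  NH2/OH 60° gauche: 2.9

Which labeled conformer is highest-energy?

A (eclipsed): H–OH eclipsed, H–CHO eclipsed, NH2–H eclipsed; 5.1 + 6.6 + 6.0 = 17.7 kJ/mol.
B (staggered): NH2–CHO gauche; 3.5 = 3.5 kJ/mol.
C (staggered): NH2–OH gauche; 2.9 = 2.9 kJ/mol.
D (eclipsed): H–CHO eclipsed, H–H eclipsed, NH2–OH eclipsed; 6.6 + 4.2 + 7.9 = 18.7 kJ/mol.
E (staggered): NH2–OH gauche, NH2–CHO gauche; 2.9 + 3.5 = 6.4 kJ/mol.
D has the highest total (18.7 kJ/mol).

D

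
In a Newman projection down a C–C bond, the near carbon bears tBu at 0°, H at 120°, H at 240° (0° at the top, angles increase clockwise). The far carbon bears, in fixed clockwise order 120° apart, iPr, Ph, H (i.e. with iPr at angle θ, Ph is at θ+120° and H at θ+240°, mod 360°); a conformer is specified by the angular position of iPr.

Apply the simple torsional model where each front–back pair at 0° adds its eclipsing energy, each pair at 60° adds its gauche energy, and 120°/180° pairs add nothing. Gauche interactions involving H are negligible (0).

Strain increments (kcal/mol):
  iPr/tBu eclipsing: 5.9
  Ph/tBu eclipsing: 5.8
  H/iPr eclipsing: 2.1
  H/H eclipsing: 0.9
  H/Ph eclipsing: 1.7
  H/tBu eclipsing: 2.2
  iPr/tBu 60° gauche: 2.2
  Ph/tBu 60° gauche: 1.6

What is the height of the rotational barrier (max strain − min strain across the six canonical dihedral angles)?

iPr at 0° (eclipsed): tBu(0°)/iPr(0°) eclipsed 5.9; H(120°)/Ph(120°) eclipsed 1.7; H(240°)/H(240°) eclipsed 0.9 → 8.5 kcal/mol.
iPr at 60° (staggered): tBu(0°)/iPr(60°) gauche 2.2 → 2.2 kcal/mol.
iPr at 120° (eclipsed): tBu(0°)/H(0°) eclipsed 2.2; H(120°)/iPr(120°) eclipsed 2.1; H(240°)/Ph(240°) eclipsed 1.7 → 6.0 kcal/mol.
iPr at 180° (staggered): tBu(0°)/Ph(300°) gauche 1.6 → 1.6 kcal/mol.
iPr at 240° (eclipsed): tBu(0°)/Ph(0°) eclipsed 5.8; H(120°)/H(120°) eclipsed 0.9; H(240°)/iPr(240°) eclipsed 2.1 → 8.8 kcal/mol.
iPr at 300° (staggered): tBu(0°)/iPr(300°) gauche 2.2; tBu(0°)/Ph(60°) gauche 1.6 → 3.8 kcal/mol.
Max at 240° (8.8 kcal/mol), min at 180° (1.6 kcal/mol); barrier = 7.2 kcal/mol.

7.2 kcal/mol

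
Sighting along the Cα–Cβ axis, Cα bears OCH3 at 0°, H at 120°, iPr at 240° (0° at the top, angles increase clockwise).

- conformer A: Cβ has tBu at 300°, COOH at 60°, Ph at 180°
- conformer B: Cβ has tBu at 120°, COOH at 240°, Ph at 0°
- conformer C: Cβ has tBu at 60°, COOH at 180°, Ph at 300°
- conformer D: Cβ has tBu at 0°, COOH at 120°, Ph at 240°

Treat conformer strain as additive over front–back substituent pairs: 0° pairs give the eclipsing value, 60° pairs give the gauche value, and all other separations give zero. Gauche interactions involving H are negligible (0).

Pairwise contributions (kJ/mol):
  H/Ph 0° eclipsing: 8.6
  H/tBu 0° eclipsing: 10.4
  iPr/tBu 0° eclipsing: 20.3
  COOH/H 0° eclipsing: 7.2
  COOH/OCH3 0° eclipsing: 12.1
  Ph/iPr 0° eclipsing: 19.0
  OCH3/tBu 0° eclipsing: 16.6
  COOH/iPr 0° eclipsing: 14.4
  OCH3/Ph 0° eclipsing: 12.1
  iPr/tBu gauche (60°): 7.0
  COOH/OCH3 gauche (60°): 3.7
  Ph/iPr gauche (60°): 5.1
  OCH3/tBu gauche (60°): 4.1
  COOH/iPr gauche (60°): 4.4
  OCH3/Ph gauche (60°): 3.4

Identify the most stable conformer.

A (staggered): OCH3–tBu gauche, OCH3–COOH gauche, iPr–tBu gauche, iPr–Ph gauche; 4.1 + 3.7 + 7.0 + 5.1 = 19.9 kJ/mol.
B (eclipsed): OCH3–Ph eclipsed, H–tBu eclipsed, iPr–COOH eclipsed; 12.1 + 10.4 + 14.4 = 36.9 kJ/mol.
C (staggered): OCH3–tBu gauche, OCH3–Ph gauche, iPr–COOH gauche, iPr–Ph gauche; 4.1 + 3.4 + 4.4 + 5.1 = 17.0 kJ/mol.
D (eclipsed): OCH3–tBu eclipsed, H–COOH eclipsed, iPr–Ph eclipsed; 16.6 + 7.2 + 19.0 = 42.8 kJ/mol.
C has the lowest total (17.0 kJ/mol).

C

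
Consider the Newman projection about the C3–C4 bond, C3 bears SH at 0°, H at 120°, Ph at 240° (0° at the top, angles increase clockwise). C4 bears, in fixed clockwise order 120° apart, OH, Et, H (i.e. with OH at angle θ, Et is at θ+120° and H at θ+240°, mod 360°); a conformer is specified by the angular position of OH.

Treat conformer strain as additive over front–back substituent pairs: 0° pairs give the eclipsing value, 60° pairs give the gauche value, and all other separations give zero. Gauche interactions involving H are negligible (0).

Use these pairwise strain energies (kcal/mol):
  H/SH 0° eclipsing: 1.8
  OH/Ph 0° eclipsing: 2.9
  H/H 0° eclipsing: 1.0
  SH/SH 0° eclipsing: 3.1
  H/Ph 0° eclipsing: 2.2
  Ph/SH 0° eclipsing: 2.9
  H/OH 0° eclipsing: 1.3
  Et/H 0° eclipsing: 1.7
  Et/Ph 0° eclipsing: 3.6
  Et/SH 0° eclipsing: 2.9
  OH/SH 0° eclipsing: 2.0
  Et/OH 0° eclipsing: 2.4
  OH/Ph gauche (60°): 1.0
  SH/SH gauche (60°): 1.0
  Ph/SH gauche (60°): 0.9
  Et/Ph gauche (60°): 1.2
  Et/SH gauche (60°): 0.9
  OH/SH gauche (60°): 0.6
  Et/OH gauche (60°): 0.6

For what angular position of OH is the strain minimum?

60°

OH at 0° (eclipsed): SH(0°)/OH(0°) eclipsed 2.0; H(120°)/Et(120°) eclipsed 1.7; Ph(240°)/H(240°) eclipsed 2.2 → 5.9 kcal/mol.
OH at 60° (staggered): SH(0°)/OH(60°) gauche 0.6; Ph(240°)/Et(180°) gauche 1.2 → 1.8 kcal/mol.
OH at 120° (eclipsed): SH(0°)/H(0°) eclipsed 1.8; H(120°)/OH(120°) eclipsed 1.3; Ph(240°)/Et(240°) eclipsed 3.6 → 6.7 kcal/mol.
OH at 180° (staggered): SH(0°)/Et(300°) gauche 0.9; Ph(240°)/OH(180°) gauche 1.0; Ph(240°)/Et(300°) gauche 1.2 → 3.1 kcal/mol.
OH at 240° (eclipsed): SH(0°)/Et(0°) eclipsed 2.9; H(120°)/H(120°) eclipsed 1.0; Ph(240°)/OH(240°) eclipsed 2.9 → 6.8 kcal/mol.
OH at 300° (staggered): SH(0°)/OH(300°) gauche 0.6; SH(0°)/Et(60°) gauche 0.9; Ph(240°)/OH(300°) gauche 1.0 → 2.5 kcal/mol.
The minimum (1.8 kcal/mol) occurs with OH at 60°.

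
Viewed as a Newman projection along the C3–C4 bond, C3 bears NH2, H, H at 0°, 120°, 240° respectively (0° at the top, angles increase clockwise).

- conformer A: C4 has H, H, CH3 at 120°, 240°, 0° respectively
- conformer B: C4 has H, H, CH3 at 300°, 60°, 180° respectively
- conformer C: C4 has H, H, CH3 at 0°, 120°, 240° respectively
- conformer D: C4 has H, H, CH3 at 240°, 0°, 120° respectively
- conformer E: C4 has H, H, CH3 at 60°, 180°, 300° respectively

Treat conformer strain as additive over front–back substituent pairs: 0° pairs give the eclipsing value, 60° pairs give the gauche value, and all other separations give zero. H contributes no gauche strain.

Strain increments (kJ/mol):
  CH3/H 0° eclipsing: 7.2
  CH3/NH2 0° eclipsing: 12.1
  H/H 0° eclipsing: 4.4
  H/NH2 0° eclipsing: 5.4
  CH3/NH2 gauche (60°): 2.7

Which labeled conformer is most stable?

A (eclipsed): NH2(0°)/CH3(0°) eclipsed 12.1; H(120°)/H(120°) eclipsed 4.4; H(240°)/H(240°) eclipsed 4.4 → 20.9 kJ/mol.
B (staggered): no non-H gauche contacts → 0.0 kJ/mol.
C (eclipsed): NH2(0°)/H(0°) eclipsed 5.4; H(120°)/H(120°) eclipsed 4.4; H(240°)/CH3(240°) eclipsed 7.2 → 17.0 kJ/mol.
D (eclipsed): NH2(0°)/H(0°) eclipsed 5.4; H(120°)/CH3(120°) eclipsed 7.2; H(240°)/H(240°) eclipsed 4.4 → 17.0 kJ/mol.
E (staggered): NH2(0°)/CH3(300°) gauche 2.7 → 2.7 kJ/mol.
B has the lowest total (0.0 kJ/mol).

B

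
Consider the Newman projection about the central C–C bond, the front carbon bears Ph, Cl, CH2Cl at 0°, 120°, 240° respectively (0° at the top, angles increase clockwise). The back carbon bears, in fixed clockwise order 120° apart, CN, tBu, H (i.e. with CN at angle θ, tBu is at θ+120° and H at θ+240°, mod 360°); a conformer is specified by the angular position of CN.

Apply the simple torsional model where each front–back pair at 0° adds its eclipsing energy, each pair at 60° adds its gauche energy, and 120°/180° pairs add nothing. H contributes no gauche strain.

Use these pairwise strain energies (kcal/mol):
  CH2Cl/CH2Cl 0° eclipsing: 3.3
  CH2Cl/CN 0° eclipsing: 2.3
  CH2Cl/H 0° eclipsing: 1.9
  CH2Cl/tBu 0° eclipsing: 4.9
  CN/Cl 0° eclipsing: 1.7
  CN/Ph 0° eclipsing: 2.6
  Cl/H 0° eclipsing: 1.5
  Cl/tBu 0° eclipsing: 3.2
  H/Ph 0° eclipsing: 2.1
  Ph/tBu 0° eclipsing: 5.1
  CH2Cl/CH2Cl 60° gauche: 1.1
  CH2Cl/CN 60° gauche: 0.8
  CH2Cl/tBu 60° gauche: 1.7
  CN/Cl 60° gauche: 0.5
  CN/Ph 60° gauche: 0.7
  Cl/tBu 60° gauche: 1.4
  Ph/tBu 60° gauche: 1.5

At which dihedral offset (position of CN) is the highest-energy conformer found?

240°

CN at 0° (eclipsed): Ph(0°)/CN(0°) eclipsed 2.6; Cl(120°)/tBu(120°) eclipsed 3.2; CH2Cl(240°)/H(240°) eclipsed 1.9 → 7.7 kcal/mol.
CN at 60° (staggered): Ph(0°)/CN(60°) gauche 0.7; Cl(120°)/CN(60°) gauche 0.5; Cl(120°)/tBu(180°) gauche 1.4; CH2Cl(240°)/tBu(180°) gauche 1.7 → 4.3 kcal/mol.
CN at 120° (eclipsed): Ph(0°)/H(0°) eclipsed 2.1; Cl(120°)/CN(120°) eclipsed 1.7; CH2Cl(240°)/tBu(240°) eclipsed 4.9 → 8.7 kcal/mol.
CN at 180° (staggered): Ph(0°)/tBu(300°) gauche 1.5; Cl(120°)/CN(180°) gauche 0.5; CH2Cl(240°)/CN(180°) gauche 0.8; CH2Cl(240°)/tBu(300°) gauche 1.7 → 4.5 kcal/mol.
CN at 240° (eclipsed): Ph(0°)/tBu(0°) eclipsed 5.1; Cl(120°)/H(120°) eclipsed 1.5; CH2Cl(240°)/CN(240°) eclipsed 2.3 → 8.9 kcal/mol.
CN at 300° (staggered): Ph(0°)/CN(300°) gauche 0.7; Ph(0°)/tBu(60°) gauche 1.5; Cl(120°)/tBu(60°) gauche 1.4; CH2Cl(240°)/CN(300°) gauche 0.8 → 4.4 kcal/mol.
The maximum (8.9 kcal/mol) occurs with CN at 240°.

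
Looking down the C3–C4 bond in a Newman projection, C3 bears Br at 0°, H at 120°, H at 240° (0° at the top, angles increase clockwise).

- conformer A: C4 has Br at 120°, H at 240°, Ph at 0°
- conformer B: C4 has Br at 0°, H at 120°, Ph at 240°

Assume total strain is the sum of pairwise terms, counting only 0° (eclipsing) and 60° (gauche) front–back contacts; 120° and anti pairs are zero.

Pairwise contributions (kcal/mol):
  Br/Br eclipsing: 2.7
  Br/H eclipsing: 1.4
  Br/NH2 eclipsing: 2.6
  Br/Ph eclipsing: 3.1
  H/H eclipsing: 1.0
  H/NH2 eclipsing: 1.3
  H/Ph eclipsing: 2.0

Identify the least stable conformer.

A (eclipsed): Br(0°)/Ph(0°) eclipsed 3.1; H(120°)/Br(120°) eclipsed 1.4; H(240°)/H(240°) eclipsed 1.0 → 5.5 kcal/mol.
B (eclipsed): Br(0°)/Br(0°) eclipsed 2.7; H(120°)/H(120°) eclipsed 1.0; H(240°)/Ph(240°) eclipsed 2.0 → 5.7 kcal/mol.
B has the highest total (5.7 kcal/mol).

B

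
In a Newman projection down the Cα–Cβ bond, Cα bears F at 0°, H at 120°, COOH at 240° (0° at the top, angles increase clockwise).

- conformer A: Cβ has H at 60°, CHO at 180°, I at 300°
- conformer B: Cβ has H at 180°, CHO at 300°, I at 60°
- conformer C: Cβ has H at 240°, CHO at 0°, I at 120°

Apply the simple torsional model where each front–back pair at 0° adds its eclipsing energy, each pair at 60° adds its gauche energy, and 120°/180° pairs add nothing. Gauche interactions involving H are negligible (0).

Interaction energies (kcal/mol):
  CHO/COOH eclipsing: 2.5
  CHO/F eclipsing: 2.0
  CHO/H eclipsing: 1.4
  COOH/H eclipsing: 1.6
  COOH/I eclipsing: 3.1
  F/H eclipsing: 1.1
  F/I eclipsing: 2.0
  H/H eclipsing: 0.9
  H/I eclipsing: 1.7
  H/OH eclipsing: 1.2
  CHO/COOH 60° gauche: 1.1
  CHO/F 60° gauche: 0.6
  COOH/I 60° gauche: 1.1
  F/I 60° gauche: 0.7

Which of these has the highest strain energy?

C

A is staggered. F at 0° is gauche with I at 300° (0.7); COOH at 240° is gauche with CHO at 180° (1.1); COOH at 240° is gauche with I at 300° (1.1). Total 2.9 kcal/mol.
B is staggered. F at 0° is gauche with CHO at 300° (0.6); F at 0° is gauche with I at 60° (0.7); COOH at 240° is gauche with CHO at 300° (1.1). Total 2.4 kcal/mol.
C is eclipsed. F at 0° is eclipsed with CHO at 0° (2.0); H at 120° is eclipsed with I at 120° (1.7); COOH at 240° is eclipsed with H at 240° (1.6). Total 5.3 kcal/mol.
C has the highest total (5.3 kcal/mol).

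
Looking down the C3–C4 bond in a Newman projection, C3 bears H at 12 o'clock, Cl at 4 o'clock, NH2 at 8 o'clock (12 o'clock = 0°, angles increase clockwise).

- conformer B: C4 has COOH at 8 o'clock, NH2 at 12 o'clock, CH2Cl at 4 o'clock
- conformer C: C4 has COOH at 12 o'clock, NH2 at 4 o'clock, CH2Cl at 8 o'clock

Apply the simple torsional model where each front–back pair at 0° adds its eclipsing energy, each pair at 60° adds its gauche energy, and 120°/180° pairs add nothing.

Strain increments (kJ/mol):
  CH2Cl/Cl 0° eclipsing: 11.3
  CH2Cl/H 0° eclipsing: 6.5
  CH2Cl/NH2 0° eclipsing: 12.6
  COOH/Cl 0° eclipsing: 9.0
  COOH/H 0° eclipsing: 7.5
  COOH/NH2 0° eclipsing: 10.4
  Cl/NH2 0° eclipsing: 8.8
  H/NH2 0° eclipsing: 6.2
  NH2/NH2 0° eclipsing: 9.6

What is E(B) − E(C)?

-1.0 kJ/mol

B is eclipsed. H at 0° is eclipsed with NH2 at 0° (6.2); Cl at 120° is eclipsed with CH2Cl at 120° (11.3); NH2 at 240° is eclipsed with COOH at 240° (10.4). Total 27.9 kJ/mol.
C is eclipsed. H at 0° is eclipsed with COOH at 0° (7.5); Cl at 120° is eclipsed with NH2 at 120° (8.8); NH2 at 240° is eclipsed with CH2Cl at 240° (12.6). Total 28.9 kJ/mol.
E(B) − E(C) = 27.9 − 28.9 = -1.0 kJ/mol.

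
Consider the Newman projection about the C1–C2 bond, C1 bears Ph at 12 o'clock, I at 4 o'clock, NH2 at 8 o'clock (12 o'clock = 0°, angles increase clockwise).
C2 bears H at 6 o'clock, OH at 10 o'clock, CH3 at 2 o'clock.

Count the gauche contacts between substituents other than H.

Non-H gauche pairs: Ph(0°)/OH(300°); Ph(0°)/CH3(60°); I(120°)/CH3(60°); NH2(240°)/OH(300°) — 4 interactions.

4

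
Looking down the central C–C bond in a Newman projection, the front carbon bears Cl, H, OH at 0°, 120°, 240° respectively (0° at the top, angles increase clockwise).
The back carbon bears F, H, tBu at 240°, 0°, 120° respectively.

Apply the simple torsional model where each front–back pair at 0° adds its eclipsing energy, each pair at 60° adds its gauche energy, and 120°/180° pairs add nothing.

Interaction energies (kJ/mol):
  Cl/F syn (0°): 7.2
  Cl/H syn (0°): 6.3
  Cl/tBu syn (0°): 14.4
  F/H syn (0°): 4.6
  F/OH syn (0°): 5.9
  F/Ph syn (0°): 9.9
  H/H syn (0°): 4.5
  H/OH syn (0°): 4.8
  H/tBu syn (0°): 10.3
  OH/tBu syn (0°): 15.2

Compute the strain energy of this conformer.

This conformer (eclipsed): Cl–H eclipsed, H–tBu eclipsed, OH–F eclipsed; 6.3 + 10.3 + 5.9 = 22.5 kJ/mol.

22.5 kJ/mol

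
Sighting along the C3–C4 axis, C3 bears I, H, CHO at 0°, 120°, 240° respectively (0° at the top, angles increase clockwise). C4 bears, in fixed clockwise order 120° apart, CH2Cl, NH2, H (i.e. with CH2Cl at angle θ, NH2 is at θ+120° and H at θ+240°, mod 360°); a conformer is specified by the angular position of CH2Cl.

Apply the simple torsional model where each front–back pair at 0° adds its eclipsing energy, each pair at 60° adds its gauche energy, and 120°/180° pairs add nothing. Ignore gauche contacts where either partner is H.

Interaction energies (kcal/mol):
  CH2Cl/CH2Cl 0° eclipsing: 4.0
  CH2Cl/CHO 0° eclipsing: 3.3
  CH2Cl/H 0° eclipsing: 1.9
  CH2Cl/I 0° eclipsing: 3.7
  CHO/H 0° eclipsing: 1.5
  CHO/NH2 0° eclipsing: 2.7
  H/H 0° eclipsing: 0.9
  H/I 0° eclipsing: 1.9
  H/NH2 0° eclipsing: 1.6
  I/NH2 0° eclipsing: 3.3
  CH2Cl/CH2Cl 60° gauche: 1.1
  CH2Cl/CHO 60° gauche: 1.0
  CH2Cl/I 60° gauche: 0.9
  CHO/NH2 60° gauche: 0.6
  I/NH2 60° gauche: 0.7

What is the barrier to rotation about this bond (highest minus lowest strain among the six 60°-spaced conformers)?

CH2Cl at 0° is eclipsed. I at 0° is eclipsed with CH2Cl at 0° (3.7); H at 120° is eclipsed with NH2 at 120° (1.6); CHO at 240° is eclipsed with H at 240° (1.5). Total 6.8 kcal/mol.
CH2Cl at 60° is staggered. I at 0° is gauche with CH2Cl at 60° (0.9); CHO at 240° is gauche with NH2 at 180° (0.6). Total 1.5 kcal/mol.
CH2Cl at 120° is eclipsed. I at 0° is eclipsed with H at 0° (1.9); H at 120° is eclipsed with CH2Cl at 120° (1.9); CHO at 240° is eclipsed with NH2 at 240° (2.7). Total 6.5 kcal/mol.
CH2Cl at 180° is staggered. I at 0° is gauche with NH2 at 300° (0.7); CHO at 240° is gauche with CH2Cl at 180° (1.0); CHO at 240° is gauche with NH2 at 300° (0.6). Total 2.3 kcal/mol.
CH2Cl at 240° is eclipsed. I at 0° is eclipsed with NH2 at 0° (3.3); H at 120° is eclipsed with H at 120° (0.9); CHO at 240° is eclipsed with CH2Cl at 240° (3.3). Total 7.5 kcal/mol.
CH2Cl at 300° is staggered. I at 0° is gauche with CH2Cl at 300° (0.9); I at 0° is gauche with NH2 at 60° (0.7); CHO at 240° is gauche with CH2Cl at 300° (1.0). Total 2.6 kcal/mol.
Max at 240° (7.5 kcal/mol), min at 60° (1.5 kcal/mol); barrier = 6.0 kcal/mol.

6.0 kcal/mol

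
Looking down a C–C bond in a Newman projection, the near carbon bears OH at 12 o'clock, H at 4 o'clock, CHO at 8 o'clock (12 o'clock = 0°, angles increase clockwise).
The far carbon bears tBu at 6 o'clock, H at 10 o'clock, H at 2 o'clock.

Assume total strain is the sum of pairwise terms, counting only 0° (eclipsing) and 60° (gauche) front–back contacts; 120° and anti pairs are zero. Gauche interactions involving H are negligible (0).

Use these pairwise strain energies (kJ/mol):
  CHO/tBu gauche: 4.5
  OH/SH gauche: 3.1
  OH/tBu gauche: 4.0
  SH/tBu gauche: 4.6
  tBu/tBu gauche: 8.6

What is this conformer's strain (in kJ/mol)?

This conformer (staggered): CHO(240°)/tBu(180°) gauche 4.5 → 4.5 kJ/mol.

4.5 kJ/mol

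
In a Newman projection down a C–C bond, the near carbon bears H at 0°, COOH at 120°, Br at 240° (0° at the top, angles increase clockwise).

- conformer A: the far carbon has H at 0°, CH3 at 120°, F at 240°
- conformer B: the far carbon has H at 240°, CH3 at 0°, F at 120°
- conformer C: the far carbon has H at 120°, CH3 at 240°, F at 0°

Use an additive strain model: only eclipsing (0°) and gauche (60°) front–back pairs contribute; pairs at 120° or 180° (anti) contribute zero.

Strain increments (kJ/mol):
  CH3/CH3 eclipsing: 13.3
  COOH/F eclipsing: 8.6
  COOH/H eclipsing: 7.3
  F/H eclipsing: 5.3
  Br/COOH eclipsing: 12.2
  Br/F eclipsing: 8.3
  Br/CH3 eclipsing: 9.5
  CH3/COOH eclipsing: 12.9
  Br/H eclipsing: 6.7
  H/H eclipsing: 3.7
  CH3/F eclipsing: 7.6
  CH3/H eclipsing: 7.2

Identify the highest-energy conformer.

A

A (eclipsed): H–H eclipsed, COOH–CH3 eclipsed, Br–F eclipsed; 3.7 + 12.9 + 8.3 = 24.9 kJ/mol.
B (eclipsed): H–CH3 eclipsed, COOH–F eclipsed, Br–H eclipsed; 7.2 + 8.6 + 6.7 = 22.5 kJ/mol.
C (eclipsed): H–F eclipsed, COOH–H eclipsed, Br–CH3 eclipsed; 5.3 + 7.3 + 9.5 = 22.1 kJ/mol.
A has the highest total (24.9 kJ/mol).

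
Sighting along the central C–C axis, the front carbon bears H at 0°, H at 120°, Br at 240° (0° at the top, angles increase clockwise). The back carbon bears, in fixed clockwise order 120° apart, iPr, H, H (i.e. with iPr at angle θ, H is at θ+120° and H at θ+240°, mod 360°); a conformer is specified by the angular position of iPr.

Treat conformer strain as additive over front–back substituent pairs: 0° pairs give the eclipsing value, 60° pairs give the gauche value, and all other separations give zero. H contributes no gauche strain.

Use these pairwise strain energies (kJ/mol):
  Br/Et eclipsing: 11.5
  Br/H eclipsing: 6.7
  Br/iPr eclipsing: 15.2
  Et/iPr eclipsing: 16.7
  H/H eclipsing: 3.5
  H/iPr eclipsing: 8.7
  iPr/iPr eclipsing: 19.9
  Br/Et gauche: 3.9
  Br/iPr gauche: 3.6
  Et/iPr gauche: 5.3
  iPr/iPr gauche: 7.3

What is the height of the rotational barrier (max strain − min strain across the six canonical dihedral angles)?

iPr at 0° is eclipsed. H at 0° is eclipsed with iPr at 0° (8.7); H at 120° is eclipsed with H at 120° (3.5); Br at 240° is eclipsed with H at 240° (6.7). Total 18.9 kJ/mol.
iPr at 60° (staggered): no non-H gauche contacts → 0.0 kJ/mol.
iPr at 120° is eclipsed. H at 0° is eclipsed with H at 0° (3.5); H at 120° is eclipsed with iPr at 120° (8.7); Br at 240° is eclipsed with H at 240° (6.7). Total 18.9 kJ/mol.
iPr at 180° is staggered. Br at 240° is gauche with iPr at 180° (3.6). Total 3.6 kJ/mol.
iPr at 240° is eclipsed. H at 0° is eclipsed with H at 0° (3.5); H at 120° is eclipsed with H at 120° (3.5); Br at 240° is eclipsed with iPr at 240° (15.2). Total 22.2 kJ/mol.
iPr at 300° is staggered. Br at 240° is gauche with iPr at 300° (3.6). Total 3.6 kJ/mol.
Max at 240° (22.2 kJ/mol), min at 60° (0.0 kJ/mol); barrier = 22.2 kJ/mol.

22.2 kJ/mol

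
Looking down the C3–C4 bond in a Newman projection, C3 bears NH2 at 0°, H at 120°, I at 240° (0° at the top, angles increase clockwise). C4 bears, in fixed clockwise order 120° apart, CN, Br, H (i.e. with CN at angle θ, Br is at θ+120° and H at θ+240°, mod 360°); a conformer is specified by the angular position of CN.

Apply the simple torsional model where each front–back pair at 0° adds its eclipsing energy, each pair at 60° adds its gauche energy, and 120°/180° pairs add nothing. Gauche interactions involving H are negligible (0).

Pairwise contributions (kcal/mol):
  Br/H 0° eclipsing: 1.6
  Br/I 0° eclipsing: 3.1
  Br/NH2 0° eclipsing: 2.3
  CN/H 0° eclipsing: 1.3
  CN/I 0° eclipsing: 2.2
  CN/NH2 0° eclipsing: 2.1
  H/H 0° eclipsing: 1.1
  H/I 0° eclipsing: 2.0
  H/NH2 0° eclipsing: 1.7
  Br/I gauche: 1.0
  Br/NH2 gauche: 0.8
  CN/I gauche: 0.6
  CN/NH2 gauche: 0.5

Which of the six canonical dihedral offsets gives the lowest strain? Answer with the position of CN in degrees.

CN at 0° is eclipsed. NH2 at 0° is eclipsed with CN at 0° (2.1); H at 120° is eclipsed with Br at 120° (1.6); I at 240° is eclipsed with H at 240° (2.0). Total 5.7 kcal/mol.
CN at 60° is staggered. NH2 at 0° is gauche with CN at 60° (0.5); I at 240° is gauche with Br at 180° (1.0). Total 1.5 kcal/mol.
CN at 120° is eclipsed. NH2 at 0° is eclipsed with H at 0° (1.7); H at 120° is eclipsed with CN at 120° (1.3); I at 240° is eclipsed with Br at 240° (3.1). Total 6.1 kcal/mol.
CN at 180° is staggered. NH2 at 0° is gauche with Br at 300° (0.8); I at 240° is gauche with CN at 180° (0.6); I at 240° is gauche with Br at 300° (1.0). Total 2.4 kcal/mol.
CN at 240° is eclipsed. NH2 at 0° is eclipsed with Br at 0° (2.3); H at 120° is eclipsed with H at 120° (1.1); I at 240° is eclipsed with CN at 240° (2.2). Total 5.6 kcal/mol.
CN at 300° is staggered. NH2 at 0° is gauche with CN at 300° (0.5); NH2 at 0° is gauche with Br at 60° (0.8); I at 240° is gauche with CN at 300° (0.6). Total 1.9 kcal/mol.
The minimum (1.5 kcal/mol) occurs with CN at 60°.

60°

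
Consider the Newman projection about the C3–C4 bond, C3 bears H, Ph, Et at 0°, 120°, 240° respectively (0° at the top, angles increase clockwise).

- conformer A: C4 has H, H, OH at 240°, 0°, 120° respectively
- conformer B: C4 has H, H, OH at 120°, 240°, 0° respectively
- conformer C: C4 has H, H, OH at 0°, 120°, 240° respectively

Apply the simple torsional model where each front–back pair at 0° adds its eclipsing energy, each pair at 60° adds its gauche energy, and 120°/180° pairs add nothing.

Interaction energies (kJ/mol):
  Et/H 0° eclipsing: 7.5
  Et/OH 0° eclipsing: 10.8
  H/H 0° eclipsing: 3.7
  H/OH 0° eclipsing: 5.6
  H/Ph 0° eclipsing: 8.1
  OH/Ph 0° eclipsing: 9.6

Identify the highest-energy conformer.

A (eclipsed): H–H eclipsed, Ph–OH eclipsed, Et–H eclipsed; 3.7 + 9.6 + 7.5 = 20.8 kJ/mol.
B (eclipsed): H–OH eclipsed, Ph–H eclipsed, Et–H eclipsed; 5.6 + 8.1 + 7.5 = 21.2 kJ/mol.
C (eclipsed): H–H eclipsed, Ph–H eclipsed, Et–OH eclipsed; 3.7 + 8.1 + 10.8 = 22.6 kJ/mol.
C has the highest total (22.6 kJ/mol).

C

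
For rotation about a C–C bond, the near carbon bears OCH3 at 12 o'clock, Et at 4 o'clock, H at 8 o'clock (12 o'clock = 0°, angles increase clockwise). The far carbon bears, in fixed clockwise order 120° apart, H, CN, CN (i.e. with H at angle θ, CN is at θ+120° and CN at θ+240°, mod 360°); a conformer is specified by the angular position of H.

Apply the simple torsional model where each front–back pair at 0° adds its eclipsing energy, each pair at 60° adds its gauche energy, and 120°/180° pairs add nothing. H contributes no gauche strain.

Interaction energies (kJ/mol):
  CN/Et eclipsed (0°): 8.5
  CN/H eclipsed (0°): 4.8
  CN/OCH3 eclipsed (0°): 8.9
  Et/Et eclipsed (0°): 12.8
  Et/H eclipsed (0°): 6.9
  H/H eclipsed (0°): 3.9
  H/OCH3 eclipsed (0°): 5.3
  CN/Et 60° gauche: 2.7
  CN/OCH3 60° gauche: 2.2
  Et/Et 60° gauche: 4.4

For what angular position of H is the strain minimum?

H at 0° (eclipsed): OCH3(0°)/H(0°) eclipsed 5.3; Et(120°)/CN(120°) eclipsed 8.5; H(240°)/CN(240°) eclipsed 4.8 → 18.6 kJ/mol.
H at 60° (staggered): OCH3(0°)/CN(300°) gauche 2.2; Et(120°)/CN(180°) gauche 2.7 → 4.9 kJ/mol.
H at 120° (eclipsed): OCH3(0°)/CN(0°) eclipsed 8.9; Et(120°)/H(120°) eclipsed 6.9; H(240°)/CN(240°) eclipsed 4.8 → 20.6 kJ/mol.
H at 180° (staggered): OCH3(0°)/CN(300°) gauche 2.2; OCH3(0°)/CN(60°) gauche 2.2; Et(120°)/CN(60°) gauche 2.7 → 7.1 kJ/mol.
H at 240° (eclipsed): OCH3(0°)/CN(0°) eclipsed 8.9; Et(120°)/CN(120°) eclipsed 8.5; H(240°)/H(240°) eclipsed 3.9 → 21.3 kJ/mol.
H at 300° (staggered): OCH3(0°)/CN(60°) gauche 2.2; Et(120°)/CN(60°) gauche 2.7; Et(120°)/CN(180°) gauche 2.7 → 7.6 kJ/mol.
The minimum (4.9 kJ/mol) occurs with H at 60°.

60°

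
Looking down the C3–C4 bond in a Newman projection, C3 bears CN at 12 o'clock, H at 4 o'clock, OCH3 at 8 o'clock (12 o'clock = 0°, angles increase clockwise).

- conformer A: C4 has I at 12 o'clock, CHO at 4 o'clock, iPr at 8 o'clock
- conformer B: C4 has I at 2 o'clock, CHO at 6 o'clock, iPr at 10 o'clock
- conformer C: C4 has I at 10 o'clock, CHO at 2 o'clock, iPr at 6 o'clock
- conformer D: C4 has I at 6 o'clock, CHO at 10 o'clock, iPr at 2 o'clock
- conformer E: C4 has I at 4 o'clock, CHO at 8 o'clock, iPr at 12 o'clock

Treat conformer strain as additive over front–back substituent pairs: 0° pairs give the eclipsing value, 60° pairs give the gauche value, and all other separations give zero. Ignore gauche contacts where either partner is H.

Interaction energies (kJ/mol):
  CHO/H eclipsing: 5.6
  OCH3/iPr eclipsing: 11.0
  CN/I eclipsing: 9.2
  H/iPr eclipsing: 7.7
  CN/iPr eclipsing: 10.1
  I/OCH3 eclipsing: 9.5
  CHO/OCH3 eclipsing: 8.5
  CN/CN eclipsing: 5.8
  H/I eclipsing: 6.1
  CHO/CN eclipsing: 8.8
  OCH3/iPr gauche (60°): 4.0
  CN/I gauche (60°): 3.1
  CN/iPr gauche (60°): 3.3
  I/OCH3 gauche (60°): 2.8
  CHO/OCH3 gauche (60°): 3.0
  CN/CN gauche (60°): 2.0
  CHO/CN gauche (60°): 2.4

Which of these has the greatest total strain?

A (eclipsed): CN–I eclipsed, H–CHO eclipsed, OCH3–iPr eclipsed; 9.2 + 5.6 + 11.0 = 25.8 kJ/mol.
B (staggered): CN–I gauche, CN–iPr gauche, OCH3–CHO gauche, OCH3–iPr gauche; 3.1 + 3.3 + 3.0 + 4.0 = 13.4 kJ/mol.
C (staggered): CN–I gauche, CN–CHO gauche, OCH3–I gauche, OCH3–iPr gauche; 3.1 + 2.4 + 2.8 + 4.0 = 12.3 kJ/mol.
D (staggered): CN–CHO gauche, CN–iPr gauche, OCH3–I gauche, OCH3–CHO gauche; 2.4 + 3.3 + 2.8 + 3.0 = 11.5 kJ/mol.
E (eclipsed): CN–iPr eclipsed, H–I eclipsed, OCH3–CHO eclipsed; 10.1 + 6.1 + 8.5 = 24.7 kJ/mol.
A has the highest total (25.8 kJ/mol).

A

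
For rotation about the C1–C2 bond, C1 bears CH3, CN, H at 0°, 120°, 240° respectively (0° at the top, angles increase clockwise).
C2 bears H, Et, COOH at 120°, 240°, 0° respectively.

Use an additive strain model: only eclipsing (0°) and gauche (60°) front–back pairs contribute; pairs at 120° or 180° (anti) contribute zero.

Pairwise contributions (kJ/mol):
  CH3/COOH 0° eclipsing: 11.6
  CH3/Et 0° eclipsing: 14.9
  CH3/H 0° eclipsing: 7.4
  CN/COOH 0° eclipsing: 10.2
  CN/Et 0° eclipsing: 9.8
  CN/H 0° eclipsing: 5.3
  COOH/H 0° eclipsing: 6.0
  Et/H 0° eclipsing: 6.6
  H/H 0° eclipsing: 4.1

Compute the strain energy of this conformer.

This conformer (eclipsed): CH3(0°)/COOH(0°) eclipsed 11.6; CN(120°)/H(120°) eclipsed 5.3; H(240°)/Et(240°) eclipsed 6.6 → 23.5 kJ/mol.

23.5 kJ/mol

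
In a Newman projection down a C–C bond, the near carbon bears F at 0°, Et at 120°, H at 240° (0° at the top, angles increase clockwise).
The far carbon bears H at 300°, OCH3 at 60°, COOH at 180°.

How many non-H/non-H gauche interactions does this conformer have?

3

Non-H gauche pairs: F(0°)/OCH3(60°); Et(120°)/OCH3(60°); Et(120°)/COOH(180°) — 3 interactions.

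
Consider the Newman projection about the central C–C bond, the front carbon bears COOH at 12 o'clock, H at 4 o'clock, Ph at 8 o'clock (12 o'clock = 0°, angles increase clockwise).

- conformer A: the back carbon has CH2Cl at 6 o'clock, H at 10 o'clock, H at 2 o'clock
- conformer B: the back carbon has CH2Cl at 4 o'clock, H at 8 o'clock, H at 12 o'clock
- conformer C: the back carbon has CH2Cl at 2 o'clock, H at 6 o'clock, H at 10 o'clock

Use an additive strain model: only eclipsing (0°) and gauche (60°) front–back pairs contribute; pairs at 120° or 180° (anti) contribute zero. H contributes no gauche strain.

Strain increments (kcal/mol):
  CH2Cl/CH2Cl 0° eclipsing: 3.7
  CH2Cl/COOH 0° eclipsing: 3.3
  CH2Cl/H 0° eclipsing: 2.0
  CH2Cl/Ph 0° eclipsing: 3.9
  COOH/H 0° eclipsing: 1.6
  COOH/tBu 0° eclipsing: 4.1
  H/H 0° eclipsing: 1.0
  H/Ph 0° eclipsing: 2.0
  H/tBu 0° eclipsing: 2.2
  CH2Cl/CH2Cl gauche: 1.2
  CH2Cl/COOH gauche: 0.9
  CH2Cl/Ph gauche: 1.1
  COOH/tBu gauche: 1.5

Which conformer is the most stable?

C

A is staggered. Ph at 240° is gauche with CH2Cl at 180° (1.1). Total 1.1 kcal/mol.
B is eclipsed. COOH at 0° is eclipsed with H at 0° (1.6); H at 120° is eclipsed with CH2Cl at 120° (2.0); Ph at 240° is eclipsed with H at 240° (2.0). Total 5.6 kcal/mol.
C is staggered. COOH at 0° is gauche with CH2Cl at 60° (0.9). Total 0.9 kcal/mol.
C has the lowest total (0.9 kcal/mol).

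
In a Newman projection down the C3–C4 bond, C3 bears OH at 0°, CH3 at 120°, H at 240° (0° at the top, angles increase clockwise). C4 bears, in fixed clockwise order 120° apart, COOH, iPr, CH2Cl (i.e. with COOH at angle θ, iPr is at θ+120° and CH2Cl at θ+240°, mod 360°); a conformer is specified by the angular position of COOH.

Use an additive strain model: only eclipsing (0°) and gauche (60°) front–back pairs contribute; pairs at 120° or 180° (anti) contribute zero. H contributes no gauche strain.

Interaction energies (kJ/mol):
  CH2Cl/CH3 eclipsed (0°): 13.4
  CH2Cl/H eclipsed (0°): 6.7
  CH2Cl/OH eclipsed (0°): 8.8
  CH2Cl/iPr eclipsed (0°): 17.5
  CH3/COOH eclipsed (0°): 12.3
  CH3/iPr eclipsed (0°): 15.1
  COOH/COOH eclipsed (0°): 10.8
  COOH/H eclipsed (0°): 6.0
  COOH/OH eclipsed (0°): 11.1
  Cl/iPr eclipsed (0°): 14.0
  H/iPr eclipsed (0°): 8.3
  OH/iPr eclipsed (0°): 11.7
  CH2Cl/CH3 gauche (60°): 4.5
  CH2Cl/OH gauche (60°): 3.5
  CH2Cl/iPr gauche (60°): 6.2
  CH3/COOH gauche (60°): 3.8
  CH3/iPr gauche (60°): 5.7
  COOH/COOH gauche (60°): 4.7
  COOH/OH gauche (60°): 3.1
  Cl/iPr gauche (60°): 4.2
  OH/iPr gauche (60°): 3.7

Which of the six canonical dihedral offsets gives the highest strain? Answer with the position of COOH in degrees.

COOH at 0° (eclipsed): OH(0°)/COOH(0°) eclipsed 11.1; CH3(120°)/iPr(120°) eclipsed 15.1; H(240°)/CH2Cl(240°) eclipsed 6.7 → 32.9 kJ/mol.
COOH at 60° (staggered): OH(0°)/COOH(60°) gauche 3.1; OH(0°)/CH2Cl(300°) gauche 3.5; CH3(120°)/COOH(60°) gauche 3.8; CH3(120°)/iPr(180°) gauche 5.7 → 16.1 kJ/mol.
COOH at 120° (eclipsed): OH(0°)/CH2Cl(0°) eclipsed 8.8; CH3(120°)/COOH(120°) eclipsed 12.3; H(240°)/iPr(240°) eclipsed 8.3 → 29.4 kJ/mol.
COOH at 180° (staggered): OH(0°)/iPr(300°) gauche 3.7; OH(0°)/CH2Cl(60°) gauche 3.5; CH3(120°)/COOH(180°) gauche 3.8; CH3(120°)/CH2Cl(60°) gauche 4.5 → 15.5 kJ/mol.
COOH at 240° (eclipsed): OH(0°)/iPr(0°) eclipsed 11.7; CH3(120°)/CH2Cl(120°) eclipsed 13.4; H(240°)/COOH(240°) eclipsed 6.0 → 31.1 kJ/mol.
COOH at 300° (staggered): OH(0°)/COOH(300°) gauche 3.1; OH(0°)/iPr(60°) gauche 3.7; CH3(120°)/iPr(60°) gauche 5.7; CH3(120°)/CH2Cl(180°) gauche 4.5 → 17.0 kJ/mol.
The maximum (32.9 kJ/mol) occurs with COOH at 0°.

0°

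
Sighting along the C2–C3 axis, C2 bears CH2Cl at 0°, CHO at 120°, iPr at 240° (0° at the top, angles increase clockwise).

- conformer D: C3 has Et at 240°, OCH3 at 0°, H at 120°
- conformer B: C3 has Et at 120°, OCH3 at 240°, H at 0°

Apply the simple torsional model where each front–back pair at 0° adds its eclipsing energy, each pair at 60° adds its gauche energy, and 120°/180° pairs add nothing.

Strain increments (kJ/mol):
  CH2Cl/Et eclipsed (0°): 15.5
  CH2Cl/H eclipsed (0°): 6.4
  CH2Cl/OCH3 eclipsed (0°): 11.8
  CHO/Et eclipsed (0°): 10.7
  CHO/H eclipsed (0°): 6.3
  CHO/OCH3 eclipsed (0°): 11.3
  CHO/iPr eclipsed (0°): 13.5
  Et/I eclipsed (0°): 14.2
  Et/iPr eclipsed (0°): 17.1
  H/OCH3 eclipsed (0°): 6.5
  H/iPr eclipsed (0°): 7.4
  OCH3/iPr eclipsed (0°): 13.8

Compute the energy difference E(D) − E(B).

D (eclipsed): CH2Cl–OCH3 eclipsed, CHO–H eclipsed, iPr–Et eclipsed; 11.8 + 6.3 + 17.1 = 35.2 kJ/mol.
B (eclipsed): CH2Cl–H eclipsed, CHO–Et eclipsed, iPr–OCH3 eclipsed; 6.4 + 10.7 + 13.8 = 30.9 kJ/mol.
E(D) − E(B) = 35.2 − 30.9 = +4.3 kJ/mol.

+4.3 kJ/mol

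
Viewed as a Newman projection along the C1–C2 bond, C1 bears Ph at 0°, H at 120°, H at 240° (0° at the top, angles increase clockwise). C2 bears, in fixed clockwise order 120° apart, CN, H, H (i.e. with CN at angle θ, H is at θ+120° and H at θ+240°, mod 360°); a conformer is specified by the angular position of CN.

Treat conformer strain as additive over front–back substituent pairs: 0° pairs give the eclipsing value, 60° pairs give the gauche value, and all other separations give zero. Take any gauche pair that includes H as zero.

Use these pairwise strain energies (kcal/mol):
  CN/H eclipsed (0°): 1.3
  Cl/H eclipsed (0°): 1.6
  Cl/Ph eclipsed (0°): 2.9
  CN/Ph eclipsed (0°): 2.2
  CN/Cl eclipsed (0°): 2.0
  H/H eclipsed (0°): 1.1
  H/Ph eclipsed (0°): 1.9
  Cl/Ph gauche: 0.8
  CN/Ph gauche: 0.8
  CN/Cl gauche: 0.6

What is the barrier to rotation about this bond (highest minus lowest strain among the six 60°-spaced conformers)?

4.4 kcal/mol

CN at 0° (eclipsed): Ph–CN eclipsed, H–H eclipsed, H–H eclipsed; 2.2 + 1.1 + 1.1 = 4.4 kcal/mol.
CN at 60° (staggered): Ph–CN gauche; 0.8 = 0.8 kcal/mol.
CN at 120° (eclipsed): Ph–H eclipsed, H–CN eclipsed, H–H eclipsed; 1.9 + 1.3 + 1.1 = 4.3 kcal/mol.
CN at 180° (staggered): no non-H gauche contacts → 0.0 kcal/mol.
CN at 240° (eclipsed): Ph–H eclipsed, H–H eclipsed, H–CN eclipsed; 1.9 + 1.1 + 1.3 = 4.3 kcal/mol.
CN at 300° (staggered): Ph–CN gauche; 0.8 = 0.8 kcal/mol.
Max at 0° (4.4 kcal/mol), min at 180° (0.0 kcal/mol); barrier = 4.4 kcal/mol.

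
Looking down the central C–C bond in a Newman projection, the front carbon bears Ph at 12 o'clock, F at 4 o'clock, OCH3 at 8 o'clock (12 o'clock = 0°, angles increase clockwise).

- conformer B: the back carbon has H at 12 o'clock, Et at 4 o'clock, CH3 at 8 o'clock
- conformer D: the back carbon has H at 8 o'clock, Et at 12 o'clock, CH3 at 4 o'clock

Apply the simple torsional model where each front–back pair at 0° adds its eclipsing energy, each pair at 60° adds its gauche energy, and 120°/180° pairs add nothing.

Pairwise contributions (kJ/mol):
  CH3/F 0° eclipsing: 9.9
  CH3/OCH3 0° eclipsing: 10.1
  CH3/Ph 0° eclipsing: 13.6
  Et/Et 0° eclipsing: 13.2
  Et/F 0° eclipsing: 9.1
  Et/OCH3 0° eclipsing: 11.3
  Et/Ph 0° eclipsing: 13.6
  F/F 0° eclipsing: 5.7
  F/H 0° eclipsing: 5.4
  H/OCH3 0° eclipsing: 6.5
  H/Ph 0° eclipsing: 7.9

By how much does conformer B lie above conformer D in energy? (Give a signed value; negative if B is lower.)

B (eclipsed): Ph(0°)/H(0°) eclipsed 7.9; F(120°)/Et(120°) eclipsed 9.1; OCH3(240°)/CH3(240°) eclipsed 10.1 → 27.1 kJ/mol.
D (eclipsed): Ph(0°)/Et(0°) eclipsed 13.6; F(120°)/CH3(120°) eclipsed 9.9; OCH3(240°)/H(240°) eclipsed 6.5 → 30.0 kJ/mol.
E(B) − E(D) = 27.1 − 30.0 = -2.9 kJ/mol.

-2.9 kJ/mol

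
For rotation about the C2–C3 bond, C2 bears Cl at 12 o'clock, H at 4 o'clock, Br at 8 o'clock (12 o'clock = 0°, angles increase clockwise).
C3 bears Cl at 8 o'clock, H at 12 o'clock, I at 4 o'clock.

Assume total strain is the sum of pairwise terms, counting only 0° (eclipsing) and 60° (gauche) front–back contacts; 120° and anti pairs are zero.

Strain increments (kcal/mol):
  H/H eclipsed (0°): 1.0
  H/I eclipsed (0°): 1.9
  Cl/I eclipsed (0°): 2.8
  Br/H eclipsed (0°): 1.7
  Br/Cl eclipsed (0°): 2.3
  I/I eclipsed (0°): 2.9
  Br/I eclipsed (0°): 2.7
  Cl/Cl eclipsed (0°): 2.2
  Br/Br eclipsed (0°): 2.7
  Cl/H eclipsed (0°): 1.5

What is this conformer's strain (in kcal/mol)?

This conformer (eclipsed): Cl–H eclipsed, H–I eclipsed, Br–Cl eclipsed; 1.5 + 1.9 + 2.3 = 5.7 kcal/mol.

5.7 kcal/mol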